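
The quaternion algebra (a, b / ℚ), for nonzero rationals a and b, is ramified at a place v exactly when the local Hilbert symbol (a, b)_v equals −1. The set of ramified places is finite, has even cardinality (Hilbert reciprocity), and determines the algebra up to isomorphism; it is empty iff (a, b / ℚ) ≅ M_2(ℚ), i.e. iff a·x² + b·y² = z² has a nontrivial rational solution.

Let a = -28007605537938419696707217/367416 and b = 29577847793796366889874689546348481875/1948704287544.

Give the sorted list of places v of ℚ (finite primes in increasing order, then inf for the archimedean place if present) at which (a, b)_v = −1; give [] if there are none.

[2, 7, 19, 23]

(a, b) ≡ (-102718, 3224186) mod (ℚ^×)²; places V = {2, 3, 5, 7, 11, 17, 19, 23, 29, 31, 47, ∞}.
(a,b)_∞: sgn(-102718)=−, sgn(3224186)=+, so +1.
(a,b)_17: α=2, u≡15; β=3, v≡11 (mod 17); (15|17)=+1, (11|17)=-1; sign (−1)^0·+1^3·-1^2 = +1.
(a,b)_5: α=0, u≡3; β=4, v≡4 (mod 5); (3|5)=-1, (4|5)=+1; sign (−1)^0·-1^4·+1^0 = +1.
(a,b)_29: α=7, u≡25; β=8, v≡16 (mod 29); (25|29)=+1, (16|29)=+1; sign (−1)^0·+1^8·+1^7 = +1.
(a,b)_31: α=2, u≡14; β=3, v≡1 (mod 31); (14|31)=+1, (1|31)=+1; sign (−1)^0·+1^3·+1^2 = +1.
(a,b)_19: α=2, u≡10; β=3, v≡1 (mod 19); (10|19)=-1, (1|19)=+1; sign (−1)^0·-1^3·+1^2 = -1.
(a,b)_23: α=3, u≡5; β=5, v≡15 (mod 23); (5|23)=-1, (15|23)=-1; sign (−1)^1·-1^5·-1^3 = -1.
(a,b)_11: α=3, u≡9; β=4, v≡3 (mod 11); (9|11)=+1, (3|11)=+1; sign (−1)^0·+1^4·+1^3 = +1.
(a,b)_7: α=-1, u≡6; β=-5, v≡3 (mod 7); (6|7)=-1, (3|7)=-1; sign (−1)^1·-1^-5·-1^-1 = -1.
(a,b)_47: α=0, u≡25; β=-2, v≡38 (mod 47); (25|47)=+1, (38|47)=-1; sign (−1)^0·+1^-2·-1^0 = +1.
(a,b)_2: α=-3, β=-3; u≡1, v≡5 (mod 8); ε(u)ε(v)=0·0, αω(v)=-3·1, βω(u)=-3·0; sum ≡ 1  ⇒  -1.
(a,b)_3: α=-8, u≡2; β=-8, v≡2 (mod 3); (2|3)=-1, (2|3)=-1; sign (−1)^0·-1^-8·-1^-8 = +1.
|Ram(-102718, 3224186)| = 4, even; anisotropic at {2, 7, 19, 23}.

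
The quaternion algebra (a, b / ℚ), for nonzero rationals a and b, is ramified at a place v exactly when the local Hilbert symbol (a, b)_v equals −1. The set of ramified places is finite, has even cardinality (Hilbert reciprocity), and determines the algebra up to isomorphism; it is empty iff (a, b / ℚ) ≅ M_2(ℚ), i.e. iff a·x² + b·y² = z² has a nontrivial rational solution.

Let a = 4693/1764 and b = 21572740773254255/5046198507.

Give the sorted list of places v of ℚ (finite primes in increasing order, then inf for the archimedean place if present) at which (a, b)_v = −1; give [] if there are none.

[5, 19]

Mod squares: a ≡ 13, b ≡ 285. Check v ∈ {∞, 2, 3, 5, 7, 13, 19, 31}.
v=31: a=31^0·(≡27), b=31^-2·(≡6) mod 31; (27|31)=-1, (6|31)=-1; (−1)^{0·-2·15}·(-1)^-2·(-1)^0 = +1.
v=7: a=7^-2·(≡3), b=7^-4·(≡3) mod 7; (3|7)=-1, (3|7)=-1; (−1)^{-2·-4·3}·(-1)^-4·(-1)^-2 = +1.
v=∞: 13 > 0 and 285 > 0  ⇒  (a,b)_∞ = +1.
v=13: a=13^1·(≡4), b=13^6·(≡4) mod 13; (4|13)=+1, (4|13)=+1; (−1)^{1·6·6}·(+1)^6·(+1)^1 = +1.
v=3: a=3^-2·(≡1), b=3^-7·(≡2) mod 3; (1|3)=+1, (2|3)=-1; (−1)^{-2·-7·1}·(+1)^-7·(-1)^-2 = +1.
v=5: a=5^0·(≡2), b=5^1·(≡3) mod 5; (2|5)=-1, (3|5)=-1; (−1)^{0·1·2}·(-1)^1·(-1)^0 = -1.
v=2: v_2(a)=-2, v_2(b)=0; units ≡ 5, 5 (mod 8); ε·ε+αω+βω = 0·0+-2·1+0·1 ≡ 0  ⇒  (a,b)_2 = +1.
v=19: a=19^2·(≡2), b=19^7·(≡18) mod 19; (2|19)=-1, (18|19)=-1; (−1)^{2·7·9}·(-1)^7·(-1)^2 = -1.
(13, 285 / ℚ) ramifies at {5, 19}: a division algebra.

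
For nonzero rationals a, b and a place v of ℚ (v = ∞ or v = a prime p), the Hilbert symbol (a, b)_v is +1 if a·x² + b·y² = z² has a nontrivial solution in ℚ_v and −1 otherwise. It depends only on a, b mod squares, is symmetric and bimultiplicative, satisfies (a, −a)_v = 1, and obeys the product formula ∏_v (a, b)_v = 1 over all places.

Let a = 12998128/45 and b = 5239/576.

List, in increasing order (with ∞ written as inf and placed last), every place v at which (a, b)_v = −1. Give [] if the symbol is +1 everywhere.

[2, 19]

Mod squares: a ≡ 24035, b ≡ 31. Check v ∈ {∞, 2, 3, 5, 11, 13, 19, 23, 31}.
v=31: a=31^0·(≡1), b=31^1·(≡18) mod 31; (1|31)=+1, (18|31)=+1; (−1)^{0·1·15}·(+1)^1·(+1)^0 = +1.
v=23: a=23^1·(≡20), b=23^0·(≡18) mod 23; (20|23)=-1, (18|23)=+1; (−1)^{1·0·11}·(-1)^0·(+1)^1 = +1.
v=11: a=11^1·(≡6), b=11^0·(≡9) mod 11; (6|11)=-1, (9|11)=+1; (−1)^{1·0·5}·(-1)^0·(+1)^1 = +1.
v=19: a=19^1·(≡16), b=19^0·(≡15) mod 19; (16|19)=+1, (15|19)=-1; (−1)^{1·0·9}·(+1)^0·(-1)^1 = -1.
v=∞: 24035 > 0 and 31 > 0  ⇒  (a,b)_∞ = +1.
v=5: a=5^-1·(≡2), b=5^0·(≡4) mod 5; (2|5)=-1, (4|5)=+1; (−1)^{-1·0·2}·(-1)^0·(+1)^-1 = +1.
v=13: a=13^2·(≡5), b=13^2·(≡11) mod 13; (5|13)=-1, (11|13)=-1; (−1)^{2·2·6}·(-1)^2·(-1)^2 = +1.
v=3: a=3^-2·(≡2), b=3^-2·(≡1) mod 3; (2|3)=-1, (1|3)=+1; (−1)^{-2·-2·1}·(-1)^-2·(+1)^-2 = +1.
v=2: v_2(a)=4, v_2(b)=-6; units ≡ 3, 7 (mod 8); ε·ε+αω+βω = 1·1+4·0+-6·1 ≡ 1  ⇒  (a,b)_2 = -1.
|Ram(24035, 31)| = 2, even; anisotropic at {2, 19}.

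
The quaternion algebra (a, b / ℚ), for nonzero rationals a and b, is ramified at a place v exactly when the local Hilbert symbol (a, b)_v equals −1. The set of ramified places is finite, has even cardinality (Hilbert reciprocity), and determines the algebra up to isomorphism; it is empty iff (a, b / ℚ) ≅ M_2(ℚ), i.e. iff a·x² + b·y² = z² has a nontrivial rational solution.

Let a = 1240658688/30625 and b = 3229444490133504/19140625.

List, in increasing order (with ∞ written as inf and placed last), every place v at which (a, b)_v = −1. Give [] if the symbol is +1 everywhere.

(a, b) ≡ (3, 7626) mod (ℚ^×)²; places V = {2, 3, 5, 7, 31, 41, ∞}.
(a,b)_2: α=8, β=19; u≡3, v≡5 (mod 8); ε(u)ε(v)=1·0, αω(v)=8·1, βω(u)=19·1; sum ≡ 1  ⇒  -1.
(a,b)_41: α=2, u≡17; β=3, v≡34 (mod 41); (17|41)=-1, (34|41)=-1; sign (−1)^0·-1^3·-1^2 = -1.
(a,b)_3: α=1, u≡1; β=1, v≡1 (mod 3); (1|3)=+1, (1|3)=+1; sign (−1)^1·+1^1·+1^1 = -1.
(a,b)_7: α=-2, u≡5; β=-2, v≡5 (mod 7); (5|7)=-1, (5|7)=-1; sign (−1)^0·-1^-2·-1^-2 = +1.
(a,b)_∞: sgn(3)=+, sgn(7626)=+, so +1.
(a,b)_31: α=2, u≡6; β=3, v≡24 (mod 31); (6|31)=-1, (24|31)=-1; sign (−1)^0·-1^3·-1^2 = -1.
(a,b)_5: α=-4, u≡2; β=-8, v≡1 (mod 5); (2|5)=-1, (1|5)=+1; sign (−1)^0·-1^-8·+1^-4 = +1.
Ram(3, 7626) = {2, 3, 31, 41}; no ℚ_2-point on the conic.

[2, 3, 31, 41]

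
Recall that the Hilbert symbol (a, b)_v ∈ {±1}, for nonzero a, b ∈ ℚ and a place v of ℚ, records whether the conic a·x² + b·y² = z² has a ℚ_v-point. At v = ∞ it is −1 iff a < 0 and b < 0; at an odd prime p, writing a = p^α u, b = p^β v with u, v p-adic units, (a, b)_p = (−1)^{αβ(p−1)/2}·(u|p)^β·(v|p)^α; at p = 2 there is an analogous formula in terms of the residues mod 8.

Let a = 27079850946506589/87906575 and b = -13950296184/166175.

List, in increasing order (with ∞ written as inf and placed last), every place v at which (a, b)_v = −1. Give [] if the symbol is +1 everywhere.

[3, 11, 29, 37]

(a, b) ≡ (28083, -4002) mod (ℚ^×)²; places V = {2, 3, 5, 7, 11, 17, 19, 23, 29, 37, ∞}.
(a,b)_2: α=0, β=3; u≡3, v≡7 (mod 8); ε(u)ε(v)=1·1, αω(v)=0·0, βω(u)=3·1; sum ≡ 0  ⇒  +1.
(a,b)_19: α=2, u≡1; β=0, v≡1 (mod 19); (1|19)=+1, (1|19)=+1; sign (−1)^0·+1^0·+1^2 = +1.
(a,b)_3: α=3, u≡1; β=1, v≡1 (mod 3); (1|3)=+1, (1|3)=+1; sign (−1)^1·+1^1·+1^3 = -1.
(a,b)_11: α=3, u≡3; β=4, v≡2 (mod 11); (3|11)=+1, (2|11)=-1; sign (−1)^0·+1^4·-1^3 = -1.
(a,b)_17: α=-2, u≡1; β=-2, v≡5 (mod 17); (1|17)=+1, (5|17)=-1; sign (−1)^0·+1^-2·-1^-2 = +1.
(a,b)_5: α=-2, u≡3; β=-2, v≡3 (mod 5); (3|5)=-1, (3|5)=-1; sign (−1)^0·-1^-2·-1^-2 = +1.
(a,b)_23: α=-3, u≡8; β=-1, v≡10 (mod 23); (8|23)=+1, (10|23)=-1; sign (−1)^1·+1^-1·-1^-3 = +1.
(a,b)_∞: sgn(28083)=+, sgn(-4002)=−, so +1.
(a,b)_37: α=3, u≡5; β=2, v≡32 (mod 37); (5|37)=-1, (32|37)=-1; sign (−1)^0·-1^2·-1^3 = -1.
(a,b)_7: α=2, u≡3; β=0, v≡4 (mod 7); (3|7)=-1, (4|7)=+1; sign (−1)^0·-1^0·+1^2 = +1.
(a,b)_29: α=2, u≡10; β=1, v≡5 (mod 29); (10|29)=-1, (5|29)=+1; sign (−1)^0·-1^1·+1^2 = -1.
(28083, -4002 / ℚ) ramifies at {3, 11, 29, 37}: a division algebra.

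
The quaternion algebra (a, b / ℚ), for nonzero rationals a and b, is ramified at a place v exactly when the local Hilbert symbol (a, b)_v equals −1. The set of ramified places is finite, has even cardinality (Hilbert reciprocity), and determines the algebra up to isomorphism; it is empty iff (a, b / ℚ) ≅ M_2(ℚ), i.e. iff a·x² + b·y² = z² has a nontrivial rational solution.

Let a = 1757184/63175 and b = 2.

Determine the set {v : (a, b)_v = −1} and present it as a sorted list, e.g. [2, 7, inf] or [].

[2, 3, 11, 13]

Mod squares: a ≡ 3003, b ≡ 2. Check v ∈ {∞, 2, 3, 5, 7, 11, 13, 19}.
v=19: a=19^-2·(≡16), b=19^0·(≡2) mod 19; (16|19)=+1, (2|19)=-1; (−1)^{-2·0·9}·(+1)^0·(-1)^-2 = +1.
v=11: a=11^1·(≡1), b=11^0·(≡2) mod 11; (1|11)=+1, (2|11)=-1; (−1)^{1·0·5}·(+1)^0·(-1)^1 = -1.
v=3: a=3^1·(≡2), b=3^0·(≡2) mod 3; (2|3)=-1, (2|3)=-1; (−1)^{1·0·1}·(-1)^0·(-1)^1 = -1.
v=2: v_2(a)=12, v_2(b)=1; units ≡ 3, 1 (mod 8); ε·ε+αω+βω = 1·0+12·0+1·1 ≡ 1  ⇒  (a,b)_2 = -1.
v=7: a=7^-1·(≡1), b=7^0·(≡2) mod 7; (1|7)=+1, (2|7)=+1; (−1)^{-1·0·3}·(+1)^0·(+1)^-1 = +1.
v=13: a=13^1·(≡9), b=13^0·(≡2) mod 13; (9|13)=+1, (2|13)=-1; (−1)^{1·0·6}·(+1)^0·(-1)^1 = -1.
v=5: a=5^-2·(≡2), b=5^0·(≡2) mod 5; (2|5)=-1, (2|5)=-1; (−1)^{-2·0·2}·(-1)^0·(-1)^-2 = +1.
v=∞: 3003 > 0 and 2 > 0  ⇒  (a,b)_∞ = +1.
(3003, 2 / ℚ) ramifies at {2, 3, 11, 13}: a division algebra.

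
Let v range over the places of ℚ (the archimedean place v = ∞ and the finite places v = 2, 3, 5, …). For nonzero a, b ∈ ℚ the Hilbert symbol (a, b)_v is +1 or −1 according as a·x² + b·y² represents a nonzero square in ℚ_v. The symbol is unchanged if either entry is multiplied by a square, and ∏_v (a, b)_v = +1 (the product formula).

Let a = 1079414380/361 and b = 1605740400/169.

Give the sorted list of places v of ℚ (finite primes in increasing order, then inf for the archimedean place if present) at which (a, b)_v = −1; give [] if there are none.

[2, 11]

(a, b) ≡ (2230195, 446039) mod (ℚ^×)²; places V = {2, 3, 5, 11, 13, 19, 23, 41, 43, ∞}.
(a,b)_3: α=0, u≡1; β=2, v≡2 (mod 3); (1|3)=+1, (2|3)=-1; sign (−1)^0·+1^2·-1^0 = +1.
(a,b)_11: α=3, u≡3; β=1, v≡5 (mod 11); (3|11)=+1, (5|11)=+1; sign (−1)^1·+1^1·+1^3 = -1.
(a,b)_2: α=2, β=4; u≡3, v≡7 (mod 8); ε(u)ε(v)=1·1, αω(v)=2·0, βω(u)=4·1; sum ≡ 1  ⇒  -1.
(a,b)_23: α=1, u≡7; β=1, v≡6 (mod 23); (7|23)=-1, (6|23)=+1; sign (−1)^1·-1^1·+1^1 = +1.
(a,b)_43: α=1, u≡2; β=1, v≡40 (mod 43); (2|43)=-1, (40|43)=+1; sign (−1)^1·-1^1·+1^1 = +1.
(a,b)_5: α=1, u≡1; β=2, v≡4 (mod 5); (1|5)=+1, (4|5)=+1; sign (−1)^0·+1^2·+1^1 = +1.
(a,b)_13: α=0, u≡7; β=-2, v≡4 (mod 13); (7|13)=-1, (4|13)=+1; sign (−1)^0·-1^-2·+1^0 = +1.
(a,b)_19: α=-2, u≡3; β=0, v≡13 (mod 19); (3|19)=-1, (13|19)=-1; sign (−1)^0·-1^0·-1^-2 = +1.
(a,b)_∞: sgn(2230195)=+, sgn(446039)=+, so +1.
(a,b)_41: α=1, u≡29; β=1, v≡35 (mod 41); (29|41)=-1, (35|41)=-1; sign (−1)^0·-1^1·-1^1 = +1.
(2230195, 446039 / ℚ) ramifies at {2, 11}: a division algebra.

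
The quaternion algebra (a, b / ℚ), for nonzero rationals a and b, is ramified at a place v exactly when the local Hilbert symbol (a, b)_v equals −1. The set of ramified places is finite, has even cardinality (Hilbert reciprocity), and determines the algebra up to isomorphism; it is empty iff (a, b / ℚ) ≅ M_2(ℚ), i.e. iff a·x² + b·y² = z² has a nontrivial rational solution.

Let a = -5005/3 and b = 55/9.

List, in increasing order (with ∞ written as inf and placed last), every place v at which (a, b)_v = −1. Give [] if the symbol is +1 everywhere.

[5, 7]

Mod squares: a ≡ -15015, b ≡ 55. Check v ∈ {∞, 2, 3, 5, 7, 11, 13}.
v=3: a=3^-1·(≡2), b=3^-2·(≡1) mod 3; (2|3)=-1, (1|3)=+1; (−1)^{-1·-2·1}·(-1)^-2·(+1)^-1 = +1.
v=11: a=11^1·(≡6), b=11^1·(≡3) mod 11; (6|11)=-1, (3|11)=+1; (−1)^{1·1·5}·(-1)^1·(+1)^1 = +1.
v=∞: -15015 < 0 and 55 > 0  ⇒  (a,b)_∞ = +1.
v=5: a=5^1·(≡3), b=5^1·(≡4) mod 5; (3|5)=-1, (4|5)=+1; (−1)^{1·1·2}·(-1)^1·(+1)^1 = -1.
v=13: a=13^1·(≡6), b=13^0·(≡9) mod 13; (6|13)=-1, (9|13)=+1; (−1)^{1·0·6}·(-1)^0·(+1)^1 = +1.
v=7: a=7^1·(≡2), b=7^0·(≡3) mod 7; (2|7)=+1, (3|7)=-1; (−1)^{1·0·3}·(+1)^0·(-1)^1 = -1.
v=2: v_2(a)=0, v_2(b)=0; units ≡ 1, 7 (mod 8); ε·ε+αω+βω = 0·1+0·0+0·0 ≡ 0  ⇒  (a,b)_2 = +1.
|Ram(-15015, 55)| = 2, even; anisotropic at {5, 7}.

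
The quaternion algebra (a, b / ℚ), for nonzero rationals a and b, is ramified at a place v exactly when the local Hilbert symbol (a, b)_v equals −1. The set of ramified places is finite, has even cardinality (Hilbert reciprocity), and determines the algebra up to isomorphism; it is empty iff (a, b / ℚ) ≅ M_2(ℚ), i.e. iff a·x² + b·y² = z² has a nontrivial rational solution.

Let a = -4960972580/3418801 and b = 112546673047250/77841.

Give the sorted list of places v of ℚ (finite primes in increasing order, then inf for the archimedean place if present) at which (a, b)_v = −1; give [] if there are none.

[5, 13]

Mod squares: a ≡ -2344505, b ≡ 139490. Check v ∈ {∞, 2, 3, 5, 13, 19, 23, 29, 31, 37, 43}.
v=13: a=13^0·(≡11), b=13^3·(≡7) mod 13; (11|13)=-1, (7|13)=-1; (−1)^{0·3·6}·(-1)^3·(-1)^0 = -1.
v=2: v_2(a)=2, v_2(b)=1; units ≡ 7, 1 (mod 8); ε·ε+αω+βω = 1·0+2·0+1·0 ≡ 0  ⇒  (a,b)_2 = +1.
v=23: a=23^3·(≡8), b=23^2·(≡6) mod 23; (8|23)=+1, (6|23)=+1; (−1)^{3·2·11}·(+1)^2·(+1)^3 = +1.
v=43: a=43^-4·(≡28), b=43^0·(≡31) mod 43; (28|43)=-1, (31|43)=+1; (−1)^{-4·0·21}·(-1)^0·(+1)^-4 = +1.
v=31: a=31^0·(≡16), b=31^-2·(≡21) mod 31; (16|31)=+1, (21|31)=-1; (−1)^{0·-2·15}·(+1)^-2·(-1)^0 = +1.
v=37: a=37^1·(≡1), b=37^1·(≡11) mod 37; (1|37)=+1, (11|37)=+1; (−1)^{1·1·18}·(+1)^1·(+1)^1 = +1.
v=29: a=29^1·(≡4), b=29^1·(≡23) mod 29; (4|29)=+1, (23|29)=+1; (−1)^{1·1·14}·(+1)^1·(+1)^1 = +1.
v=5: a=5^1·(≡4), b=5^3·(≡3) mod 5; (4|5)=+1, (3|5)=-1; (−1)^{1·3·2}·(+1)^3·(-1)^1 = -1.
v=3: a=3^0·(≡1), b=3^-4·(≡2) mod 3; (1|3)=+1, (2|3)=-1; (−1)^{0·-4·1}·(+1)^-4·(-1)^0 = +1.
v=∞: -2344505 < 0 and 139490 > 0  ⇒  (a,b)_∞ = +1.
v=19: a=19^1·(≡3), b=19^2·(≡11) mod 19; (3|19)=-1, (11|19)=+1; (−1)^{1·2·9}·(-1)^2·(+1)^1 = +1.
Ram(-2344505, 139490) = {5, 13}; no ℚ_5-point on the conic.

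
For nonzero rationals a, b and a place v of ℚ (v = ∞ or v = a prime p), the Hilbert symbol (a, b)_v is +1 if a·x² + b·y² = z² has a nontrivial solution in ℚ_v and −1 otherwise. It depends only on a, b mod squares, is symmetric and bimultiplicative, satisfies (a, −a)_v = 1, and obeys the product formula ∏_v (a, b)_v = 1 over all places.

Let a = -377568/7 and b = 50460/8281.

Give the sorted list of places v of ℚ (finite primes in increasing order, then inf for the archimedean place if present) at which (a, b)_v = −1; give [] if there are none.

Mod squares: a ≡ -18354, b ≡ 15. Check v ∈ {∞, 2, 3, 5, 7, 13, 19, 23, 29}.
v=∞: -18354 < 0 and 15 > 0  ⇒  (a,b)_∞ = +1.
v=7: a=7^-1·(≡5), b=7^-2·(≡4) mod 7; (5|7)=-1, (4|7)=+1; (−1)^{-1·-2·3}·(-1)^-2·(+1)^-1 = +1.
v=5: a=5^0·(≡1), b=5^1·(≡2) mod 5; (1|5)=+1, (2|5)=-1; (−1)^{0·1·2}·(+1)^1·(-1)^0 = +1.
v=23: a=23^1·(≡14), b=23^0·(≡21) mod 23; (14|23)=-1, (21|23)=-1; (−1)^{1·0·11}·(-1)^0·(-1)^1 = -1.
v=19: a=19^1·(≡3), b=19^0·(≡14) mod 19; (3|19)=-1, (14|19)=-1; (−1)^{1·0·9}·(-1)^0·(-1)^1 = -1.
v=2: v_2(a)=5, v_2(b)=2; units ≡ 7, 7 (mod 8); ε·ε+αω+βω = 1·1+5·0+2·0 ≡ 1  ⇒  (a,b)_2 = -1.
v=3: a=3^3·(≡2), b=3^1·(≡2) mod 3; (2|3)=-1, (2|3)=-1; (−1)^{3·1·1}·(-1)^1·(-1)^3 = -1.
v=13: a=13^0·(≡8), b=13^-2·(≡2) mod 13; (8|13)=-1, (2|13)=-1; (−1)^{0·-2·6}·(-1)^-2·(-1)^0 = +1.
v=29: a=29^0·(≡10), b=29^2·(≡11) mod 29; (10|29)=-1, (11|29)=-1; (−1)^{0·2·14}·(-1)^2·(-1)^0 = +1.
Ram(-18354, 15) = {2, 3, 19, 23}; no ℚ_2-point on the conic.

[2, 3, 19, 23]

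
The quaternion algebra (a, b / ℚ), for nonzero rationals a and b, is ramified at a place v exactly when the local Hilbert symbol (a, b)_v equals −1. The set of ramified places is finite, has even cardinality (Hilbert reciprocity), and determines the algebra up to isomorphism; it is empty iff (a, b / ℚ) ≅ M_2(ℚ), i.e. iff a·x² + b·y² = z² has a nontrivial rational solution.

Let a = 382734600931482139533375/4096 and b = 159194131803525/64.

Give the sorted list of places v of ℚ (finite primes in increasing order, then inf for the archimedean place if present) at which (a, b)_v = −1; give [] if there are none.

[3, 13, 17, 41]

(a, b) ≡ (66215, 741) mod (ℚ^×)²; places V = {2, 3, 5, 7, 13, 17, 19, 41, ∞}.
(a,b)_19: α=5, u≡8; β=3, v≡11 (mod 19); (8|19)=-1, (11|19)=+1; sign (−1)^1·-1^3·+1^5 = +1.
(a,b)_41: α=3, u≡2; β=2, v≡14 (mod 41); (2|41)=+1, (14|41)=-1; sign (−1)^0·+1^2·-1^3 = -1.
(a,b)_17: α=3, u≡13; β=2, v≡3 (mod 17); (13|17)=+1, (3|17)=-1; sign (−1)^0·+1^2·-1^3 = -1.
(a,b)_2: α=-12, β=-6; u≡7, v≡5 (mod 8); ε(u)ε(v)=1·0, αω(v)=-12·1, βω(u)=-6·0; sum ≡ 0  ⇒  +1.
(a,b)_∞: sgn(66215)=+, sgn(741)=+, so +1.
(a,b)_7: α=4, u≡1; β=2, v≡3 (mod 7); (1|7)=+1, (3|7)=-1; sign (−1)^0·+1^2·-1^4 = +1.
(a,b)_3: α=2, u≡2; β=1, v≡1 (mod 3); (2|3)=-1, (1|3)=+1; sign (−1)^0·-1^1·+1^2 = -1.
(a,b)_5: α=3, u≡2; β=2, v≡4 (mod 5); (2|5)=-1, (4|5)=+1; sign (−1)^0·-1^2·+1^3 = +1.
(a,b)_13: α=2, u≡6; β=1, v≡7 (mod 13); (6|13)=-1, (7|13)=-1; sign (−1)^0·-1^1·-1^2 = -1.
|Ram(66215, 741)| = 4, even; anisotropic at {3, 13, 17, 41}.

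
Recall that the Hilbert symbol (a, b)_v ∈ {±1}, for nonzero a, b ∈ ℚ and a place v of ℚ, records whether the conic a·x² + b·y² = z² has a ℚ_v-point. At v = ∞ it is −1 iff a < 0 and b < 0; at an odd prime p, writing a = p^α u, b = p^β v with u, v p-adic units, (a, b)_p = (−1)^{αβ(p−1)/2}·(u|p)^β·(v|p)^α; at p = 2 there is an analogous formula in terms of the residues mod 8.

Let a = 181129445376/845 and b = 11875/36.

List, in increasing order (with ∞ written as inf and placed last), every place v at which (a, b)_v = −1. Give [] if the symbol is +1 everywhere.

Mod squares: a ≡ 9570, b ≡ 19. Check v ∈ {∞, 2, 3, 5, 11, 13, 19, 29}.
v=2: v_2(a)=19, v_2(b)=-2; units ≡ 1, 3 (mod 8); ε·ε+αω+βω = 0·1+19·1+-2·0 ≡ 1  ⇒  (a,b)_2 = -1.
v=11: a=11^1·(≡5), b=11^0·(≡2) mod 11; (5|11)=+1, (2|11)=-1; (−1)^{1·0·5}·(+1)^0·(-1)^1 = -1.
v=3: a=3^1·(≡1), b=3^-2·(≡1) mod 3; (1|3)=+1, (1|3)=+1; (−1)^{1·-2·1}·(+1)^-2·(+1)^1 = +1.
v=∞: 9570 > 0 and 19 > 0  ⇒  (a,b)_∞ = +1.
v=13: a=13^-2·(≡7), b=13^0·(≡11) mod 13; (7|13)=-1, (11|13)=-1; (−1)^{-2·0·6}·(-1)^0·(-1)^-2 = +1.
v=5: a=5^-1·(≡4), b=5^4·(≡4) mod 5; (4|5)=+1, (4|5)=+1; (−1)^{-1·4·2}·(+1)^4·(+1)^-1 = +1.
v=19: a=19^2·(≡10), b=19^1·(≡1) mod 19; (10|19)=-1, (1|19)=+1; (−1)^{2·1·9}·(-1)^1·(+1)^2 = -1.
v=29: a=29^1·(≡19), b=29^0·(≡2) mod 29; (19|29)=-1, (2|29)=-1; (−1)^{1·0·14}·(-1)^0·(-1)^1 = -1.
(9570, 19 / ℚ) ramifies at {2, 11, 19, 29}: a division algebra.

[2, 11, 19, 29]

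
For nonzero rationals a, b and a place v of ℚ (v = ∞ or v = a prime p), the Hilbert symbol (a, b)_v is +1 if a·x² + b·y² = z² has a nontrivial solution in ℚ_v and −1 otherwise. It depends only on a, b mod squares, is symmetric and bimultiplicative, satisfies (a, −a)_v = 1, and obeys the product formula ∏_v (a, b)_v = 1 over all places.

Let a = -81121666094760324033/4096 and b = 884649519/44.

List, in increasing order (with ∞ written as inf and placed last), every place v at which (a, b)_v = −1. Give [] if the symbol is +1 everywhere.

(a, b) ≡ (-17017, 46189) mod (ℚ^×)²; places V = {2, 3, 7, 11, 13, 17, 19, 29, ∞}.
(a,b)_∞: sgn(-17017)=−, sgn(46189)=+, so +1.
(a,b)_13: α=3, u≡12; β=1, v≡4 (mod 13); (12|13)=+1, (4|13)=+1; sign (−1)^0·+1^1·+1^3 = +1.
(a,b)_19: α=2, u≡11; β=1, v≡18 (mod 19); (11|19)=+1, (18|19)=-1; sign (−1)^0·+1^1·-1^2 = +1.
(a,b)_11: α=1, u≡3; β=-1, v≡7 (mod 11); (3|11)=+1, (7|11)=-1; sign (−1)^1·+1^-1·-1^1 = +1.
(a,b)_29: α=2, u≡28; β=0, v≡19 (mod 29); (28|29)=+1, (19|29)=-1; sign (−1)^0·+1^0·-1^2 = +1.
(a,b)_3: α=8, u≡2; β=6, v≡1 (mod 3); (2|3)=-1, (1|3)=+1; sign (−1)^0·-1^6·+1^8 = +1.
(a,b)_7: α=3, u≡3; β=0, v≡6 (mod 7); (3|7)=-1, (6|7)=-1; sign (−1)^0·-1^0·-1^3 = -1.
(a,b)_17: α=3, u≡9; β=3, v≡5 (mod 17); (9|17)=+1, (5|17)=-1; sign (−1)^0·+1^3·-1^3 = -1.
(a,b)_2: α=-12, β=-2; u≡7, v≡5 (mod 8); ε(u)ε(v)=1·0, αω(v)=-12·1, βω(u)=-2·0; sum ≡ 0  ⇒  +1.
Ram(-17017, 46189) = {7, 17}; no ℚ_7-point on the conic.

[7, 17]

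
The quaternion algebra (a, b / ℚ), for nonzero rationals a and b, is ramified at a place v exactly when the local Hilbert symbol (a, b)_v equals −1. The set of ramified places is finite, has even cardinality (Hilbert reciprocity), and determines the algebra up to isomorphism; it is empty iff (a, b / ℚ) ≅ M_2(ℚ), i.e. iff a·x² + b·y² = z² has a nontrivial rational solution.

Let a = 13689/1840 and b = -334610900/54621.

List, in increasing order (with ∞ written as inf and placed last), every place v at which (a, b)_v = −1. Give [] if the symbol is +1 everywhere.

[2, 7, 13, 31]

(a, b) ≡ (115, -194649) mod (ℚ^×)²; places V = {2, 3, 5, 7, 13, 17, 19, 23, 31, ∞}.
(a,b)_23: α=-1, u≡15; β=1, v≡16 (mod 23); (15|23)=-1, (16|23)=+1; sign (−1)^1·-1^1·+1^-1 = +1.
(a,b)_2: α=-4, β=2; u≡3, v≡7 (mod 8); ε(u)ε(v)=1·1, αω(v)=-4·0, βω(u)=2·1; sum ≡ 1  ⇒  -1.
(a,b)_7: α=0, u≡3; β=-1, v≡4 (mod 7); (3|7)=-1, (4|7)=+1; sign (−1)^0·-1^-1·+1^0 = -1.
(a,b)_∞: sgn(115)=+, sgn(-194649)=−, so +1.
(a,b)_31: α=0, u≡27; β=1, v≡10 (mod 31); (27|31)=-1, (10|31)=+1; sign (−1)^0·-1^1·+1^0 = -1.
(a,b)_17: α=0, u≡1; β=-2, v≡16 (mod 17); (1|17)=+1, (16|17)=+1; sign (−1)^0·+1^-2·+1^0 = +1.
(a,b)_19: α=0, u≡16; β=2, v≡1 (mod 19); (16|19)=+1, (1|19)=+1; sign (−1)^0·+1^2·+1^0 = +1.
(a,b)_5: α=-1, u≡3; β=2, v≡4 (mod 5); (3|5)=-1, (4|5)=+1; sign (−1)^0·-1^2·+1^-1 = +1.
(a,b)_3: α=4, u≡1; β=-3, v≡1 (mod 3); (1|3)=+1, (1|3)=+1; sign (−1)^0·+1^-3·+1^4 = +1.
(a,b)_13: α=2, u≡6; β=1, v≡3 (mod 13); (6|13)=-1, (3|13)=+1; sign (−1)^0·-1^1·+1^2 = -1.
(115, -194649 / ℚ) ramifies at {2, 7, 13, 31}: a division algebra.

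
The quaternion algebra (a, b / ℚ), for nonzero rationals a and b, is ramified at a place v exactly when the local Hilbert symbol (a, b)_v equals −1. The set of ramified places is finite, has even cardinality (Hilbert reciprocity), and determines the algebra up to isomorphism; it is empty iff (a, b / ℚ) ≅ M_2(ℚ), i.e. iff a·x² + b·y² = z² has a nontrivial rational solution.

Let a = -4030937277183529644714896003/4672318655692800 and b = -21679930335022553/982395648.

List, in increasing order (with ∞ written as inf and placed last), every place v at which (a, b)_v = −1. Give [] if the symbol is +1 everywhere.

Mod squares: a ≡ -2261, b ≡ -51. Check v ∈ {∞, 2, 3, 5, 7, 11, 13, 17, 19, 23, 29}.
v=7: a=7^-1·(≡6), b=7^0·(≡5) mod 7; (6|7)=-1, (5|7)=-1; (−1)^{-1·0·3}·(-1)^0·(-1)^-1 = -1.
v=11: a=11^4·(≡5), b=11^2·(≡9) mod 11; (5|11)=+1, (9|11)=+1; (−1)^{4·2·5}·(+1)^2·(+1)^4 = +1.
v=∞: -2261 < 0 and -51 < 0  ⇒  (a,b)_∞ = -1.
v=13: a=13^0·(≡4), b=13^-2·(≡10) mod 13; (4|13)=+1, (10|13)=+1; (−1)^{0·-2·6}·(+1)^-2·(+1)^0 = +1.
v=29: a=29^-4·(≡1), b=29^-2·(≡25) mod 29; (1|29)=+1, (25|29)=+1; (−1)^{-4·-2·14}·(+1)^-2·(+1)^-4 = +1.
v=23: a=23^8·(≡9), b=23^4·(≡4) mod 23; (9|23)=+1, (4|23)=+1; (−1)^{8·4·11}·(+1)^4·(+1)^8 = +1.
v=3: a=3^-2·(≡1), b=3^-3·(≡1) mod 3; (1|3)=+1, (1|3)=+1; (−1)^{-2·-3·1}·(+1)^-3·(+1)^-2 = +1.
v=17: a=17^5·(≡10), b=17^3·(≡5) mod 17; (10|17)=-1, (5|17)=-1; (−1)^{5·3·8}·(-1)^3·(-1)^5 = +1.
v=19: a=19^5·(≡13), b=19^4·(≡5) mod 19; (13|19)=-1, (5|19)=+1; (−1)^{5·4·9}·(-1)^4·(+1)^5 = +1.
v=5: a=5^-2·(≡1), b=5^0·(≡4) mod 5; (1|5)=+1, (4|5)=+1; (−1)^{-2·0·2}·(+1)^0·(+1)^-2 = +1.
v=2: v_2(a)=-22, v_2(b)=-8; units ≡ 3, 5 (mod 8); ε·ε+αω+βω = 1·0+-22·1+-8·1 ≡ 0  ⇒  (a,b)_2 = +1.
|Ram(-2261, -51)| = 2, even; anisotropic at {7, ∞}.

[7, inf]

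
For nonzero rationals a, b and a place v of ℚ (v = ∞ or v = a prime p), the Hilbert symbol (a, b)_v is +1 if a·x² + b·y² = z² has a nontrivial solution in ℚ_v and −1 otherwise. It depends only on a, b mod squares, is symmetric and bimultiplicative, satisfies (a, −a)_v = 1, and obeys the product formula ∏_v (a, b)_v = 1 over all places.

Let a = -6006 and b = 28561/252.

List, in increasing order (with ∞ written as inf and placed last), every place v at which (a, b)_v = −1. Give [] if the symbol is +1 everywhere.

(a, b) ≡ (-6006, 7) mod (ℚ^×)²; places V = {2, 3, 7, 11, 13, ∞}.
(a,b)_7: α=1, u≡3; β=-1, v≡1 (mod 7); (3|7)=-1, (1|7)=+1; sign (−1)^1·-1^-1·+1^1 = +1.
(a,b)_11: α=1, u≡4; β=0, v≡6 (mod 11); (4|11)=+1, (6|11)=-1; sign (−1)^0·+1^0·-1^1 = -1.
(a,b)_2: α=1, β=-2; u≡5, v≡7 (mod 8); ε(u)ε(v)=0·1, αω(v)=1·0, βω(u)=-2·1; sum ≡ 0  ⇒  +1.
(a,b)_3: α=1, u≡2; β=-2, v≡1 (mod 3); (2|3)=-1, (1|3)=+1; sign (−1)^0·-1^-2·+1^1 = +1.
(a,b)_∞: sgn(-6006)=−, sgn(7)=+, so +1.
(a,b)_13: α=1, u≡6; β=4, v≡8 (mod 13); (6|13)=-1, (8|13)=-1; sign (−1)^0·-1^4·-1^1 = -1.
|Ram(-6006, 7)| = 2, even; anisotropic at {11, 13}.

[11, 13]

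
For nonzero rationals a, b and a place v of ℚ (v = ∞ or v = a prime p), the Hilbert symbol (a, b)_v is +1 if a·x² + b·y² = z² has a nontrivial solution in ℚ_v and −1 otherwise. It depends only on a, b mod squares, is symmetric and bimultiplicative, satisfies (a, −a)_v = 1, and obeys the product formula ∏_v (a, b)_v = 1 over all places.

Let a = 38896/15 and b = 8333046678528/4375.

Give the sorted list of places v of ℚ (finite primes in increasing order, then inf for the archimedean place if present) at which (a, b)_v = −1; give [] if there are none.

(a, b) ≡ (36465, 119) mod (ℚ^×)²; places V = {2, 3, 5, 7, 11, 13, 17, ∞}.
(a,b)_3: α=-1, u≡2; β=4, v≡2 (mod 3); (2|3)=-1, (2|3)=-1; sign (−1)^0·-1^4·-1^-1 = -1.
(a,b)_5: α=-1, u≡2; β=-4, v≡4 (mod 5); (2|5)=-1, (4|5)=+1; sign (−1)^0·-1^-4·+1^-1 = +1.
(a,b)_11: α=1, u≡4; β=2, v≡3 (mod 11); (4|11)=+1, (3|11)=+1; sign (−1)^0·+1^2·+1^1 = +1.
(a,b)_13: α=1, u≡1; β=2, v≡7 (mod 13); (1|13)=+1, (7|13)=-1; sign (−1)^0·+1^2·-1^1 = -1.
(a,b)_2: α=4, β=10; u≡1, v≡7 (mod 8); ε(u)ε(v)=0·1, αω(v)=4·0, βω(u)=10·0; sum ≡ 0  ⇒  +1.
(a,b)_17: α=1, u≡12; β=3, v≡11 (mod 17); (12|17)=-1, (11|17)=-1; sign (−1)^0·-1^3·-1^1 = +1.
(a,b)_7: α=0, u≡4; β=-1, v≡6 (mod 7); (4|7)=+1, (6|7)=-1; sign (−1)^0·+1^-1·-1^0 = +1.
(a,b)_∞: sgn(36465)=+, sgn(119)=+, so +1.
Ram(36465, 119) = {3, 13}; no ℚ_3-point on the conic.

[3, 13]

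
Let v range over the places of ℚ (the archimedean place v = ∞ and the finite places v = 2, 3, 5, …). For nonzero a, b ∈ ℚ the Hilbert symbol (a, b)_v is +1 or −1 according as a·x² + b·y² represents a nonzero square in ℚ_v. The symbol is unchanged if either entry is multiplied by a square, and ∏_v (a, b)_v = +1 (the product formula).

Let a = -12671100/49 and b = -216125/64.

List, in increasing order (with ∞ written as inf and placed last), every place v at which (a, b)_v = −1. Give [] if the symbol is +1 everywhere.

Mod squares: a ≡ -39, b ≡ -8645. Check v ∈ {∞, 2, 3, 5, 7, 13, 19}.
v=13: a=13^1·(≡4), b=13^1·(≡11) mod 13; (4|13)=+1, (11|13)=-1; (−1)^{1·1·6}·(+1)^1·(-1)^1 = -1.
v=3: a=3^3·(≡2), b=3^0·(≡1) mod 3; (2|3)=-1, (1|3)=+1; (−1)^{3·0·1}·(-1)^0·(+1)^3 = +1.
v=∞: -39 < 0 and -8645 < 0  ⇒  (a,b)_∞ = -1.
v=7: a=7^-2·(≡6), b=7^1·(≡2) mod 7; (6|7)=-1, (2|7)=+1; (−1)^{-2·1·3}·(-1)^1·(+1)^-2 = -1.
v=2: v_2(a)=2, v_2(b)=-6; units ≡ 1, 3 (mod 8); ε·ε+αω+βω = 0·1+2·1+-6·0 ≡ 0  ⇒  (a,b)_2 = +1.
v=5: a=5^2·(≡4), b=5^3·(≡4) mod 5; (4|5)=+1, (4|5)=+1; (−1)^{2·3·2}·(+1)^3·(+1)^2 = +1.
v=19: a=19^2·(≡8), b=19^1·(≡9) mod 19; (8|19)=-1, (9|19)=+1; (−1)^{2·1·9}·(-1)^1·(+1)^2 = -1.
Ram(-39, -8645) = {7, 13, 19, ∞}; no ℚ_7-point on the conic.

[7, 13, 19, inf]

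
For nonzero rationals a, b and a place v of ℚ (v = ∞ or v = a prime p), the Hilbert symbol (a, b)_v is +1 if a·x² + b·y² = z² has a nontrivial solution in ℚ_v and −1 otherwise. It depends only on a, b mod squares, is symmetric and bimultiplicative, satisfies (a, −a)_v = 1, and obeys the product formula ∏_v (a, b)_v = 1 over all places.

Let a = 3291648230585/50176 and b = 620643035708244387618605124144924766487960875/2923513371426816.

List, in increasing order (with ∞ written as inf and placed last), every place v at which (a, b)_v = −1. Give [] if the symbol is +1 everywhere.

[11, 13, 19, 23, 37, 41]

Mod squares: a ≡ 556985, b ≡ 6635919290. Check v ∈ {∞, 2, 3, 5, 7, 11, 13, 17, 19, 23, 37, 41}.
v=13: a=13^3·(≡9), b=13^11·(≡2) mod 13; (9|13)=+1, (2|13)=-1; (−1)^{3·11·6}·(+1)^11·(-1)^3 = -1.
v=3: a=3^0·(≡2), b=3^-4·(≡2) mod 3; (2|3)=-1, (2|3)=-1; (−1)^{0·-4·1}·(-1)^-4·(-1)^0 = +1.
v=37: a=37^0·(≡23), b=37^1·(≡14) mod 37; (23|37)=-1, (14|37)=-1; (−1)^{0·1·18}·(-1)^1·(-1)^0 = -1.
v=2: v_2(a)=-10, v_2(b)=-31; units ≡ 1, 5 (mod 8); ε·ε+αω+βω = 0·0+-10·1+-31·0 ≡ 0  ⇒  (a,b)_2 = +1.
v=17: a=17^2·(≡12), b=17^6·(≡15) mod 17; (12|17)=-1, (15|17)=+1; (−1)^{2·6·8}·(-1)^6·(+1)^2 = +1.
v=23: a=23^0·(≡11), b=23^1·(≡10) mod 23; (11|23)=-1, (10|23)=-1; (−1)^{0·1·11}·(-1)^1·(-1)^0 = -1.
v=∞: 556985 > 0 and 6635919290 > 0  ⇒  (a,b)_∞ = +1.
v=7: a=7^-2·(≡4), b=7^-5·(≡1) mod 7; (4|7)=+1, (1|7)=+1; (−1)^{-2·-5·3}·(+1)^-5·(+1)^-2 = +1.
v=11: a=11^3·(≡7), b=11^11·(≡6) mod 11; (7|11)=-1, (6|11)=-1; (−1)^{3·11·5}·(-1)^11·(-1)^3 = -1.
v=19: a=19^1·(≡7), b=19^3·(≡5) mod 19; (7|19)=+1, (5|19)=+1; (−1)^{1·3·9}·(+1)^3·(+1)^1 = -1.
v=41: a=41^1·(≡35), b=41^3·(≡37) mod 41; (35|41)=-1, (37|41)=+1; (−1)^{1·3·20}·(-1)^3·(+1)^1 = -1.
v=5: a=5^1·(≡2), b=5^3·(≡2) mod 5; (2|5)=-1, (2|5)=-1; (−1)^{1·3·2}·(-1)^3·(-1)^1 = +1.
(556985, 6635919290 / ℚ) ramifies at {11, 13, 19, 23, 37, 41}: a division algebra.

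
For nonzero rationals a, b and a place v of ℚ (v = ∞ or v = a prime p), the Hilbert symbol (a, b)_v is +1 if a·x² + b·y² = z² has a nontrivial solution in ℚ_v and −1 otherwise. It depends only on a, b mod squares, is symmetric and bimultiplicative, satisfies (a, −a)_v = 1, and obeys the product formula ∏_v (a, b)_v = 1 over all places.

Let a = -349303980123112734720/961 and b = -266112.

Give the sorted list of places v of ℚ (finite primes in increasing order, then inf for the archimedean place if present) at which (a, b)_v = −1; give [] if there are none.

(a, b) ≡ (-15470, -462) mod (ℚ^×)²; places V = {2, 3, 5, 7, 11, 13, 17, 31, ∞}.
(a,b)_7: α=5, u≡1; β=1, v≡1 (mod 7); (1|7)=+1, (1|7)=+1; sign (−1)^1·+1^1·+1^5 = -1.
(a,b)_5: α=1, u≡1; β=0, v≡3 (mod 5); (1|5)=+1, (3|5)=-1; sign (−1)^0·+1^0·-1^1 = -1.
(a,b)_17: α=1, u≡9; β=0, v≡6 (mod 17); (9|17)=+1, (6|17)=-1; sign (−1)^0·+1^0·-1^1 = -1.
(a,b)_∞: sgn(-15470)=−, sgn(-462)=−, so -1.
(a,b)_2: α=17, β=7; u≡1, v≡1 (mod 8); ε(u)ε(v)=0·0, αω(v)=17·0, βω(u)=7·0; sum ≡ 0  ⇒  +1.
(a,b)_11: α=6, u≡2; β=1, v≡8 (mod 11); (2|11)=-1, (8|11)=-1; sign (−1)^0·-1^1·-1^6 = -1.
(a,b)_13: α=1, u≡5; β=0, v≡11 (mod 13); (5|13)=-1, (11|13)=-1; sign (−1)^0·-1^0·-1^1 = -1.
(a,b)_3: α=4, u≡1; β=3, v≡2 (mod 3); (1|3)=+1, (2|3)=-1; sign (−1)^0·+1^3·-1^4 = +1.
(a,b)_31: α=-2, u≡11; β=0, v≡23 (mod 31); (11|31)=-1, (23|31)=-1; sign (−1)^0·-1^0·-1^-2 = +1.
|Ram(-15470, -462)| = 6, even; anisotropic at {5, 7, 11, 13, 17, ∞}.

[5, 7, 11, 13, 17, inf]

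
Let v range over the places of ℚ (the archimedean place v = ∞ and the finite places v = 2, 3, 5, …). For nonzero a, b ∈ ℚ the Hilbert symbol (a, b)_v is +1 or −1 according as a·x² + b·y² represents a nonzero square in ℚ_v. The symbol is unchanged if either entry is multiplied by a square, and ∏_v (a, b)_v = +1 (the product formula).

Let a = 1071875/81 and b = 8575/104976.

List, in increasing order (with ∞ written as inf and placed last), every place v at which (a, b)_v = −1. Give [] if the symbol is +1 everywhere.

[2, 5]

Mod squares: a ≡ 35, b ≡ 7. Check v ∈ {∞, 2, 3, 5, 7}.
v=3: a=3^-4·(≡2), b=3^-8·(≡1) mod 3; (2|3)=-1, (1|3)=+1; (−1)^{-4·-8·1}·(-1)^-8·(+1)^-4 = +1.
v=∞: 35 > 0 and 7 > 0  ⇒  (a,b)_∞ = +1.
v=7: a=7^3·(≡6), b=7^3·(≡1) mod 7; (6|7)=-1, (1|7)=+1; (−1)^{3·3·3}·(-1)^3·(+1)^3 = +1.
v=2: v_2(a)=0, v_2(b)=-4; units ≡ 3, 7 (mod 8); ε·ε+αω+βω = 1·1+0·0+-4·1 ≡ 1  ⇒  (a,b)_2 = -1.
v=5: a=5^5·(≡3), b=5^2·(≡3) mod 5; (3|5)=-1, (3|5)=-1; (−1)^{5·2·2}·(-1)^2·(-1)^5 = -1.
|Ram(35, 7)| = 2, even; anisotropic at {2, 5}.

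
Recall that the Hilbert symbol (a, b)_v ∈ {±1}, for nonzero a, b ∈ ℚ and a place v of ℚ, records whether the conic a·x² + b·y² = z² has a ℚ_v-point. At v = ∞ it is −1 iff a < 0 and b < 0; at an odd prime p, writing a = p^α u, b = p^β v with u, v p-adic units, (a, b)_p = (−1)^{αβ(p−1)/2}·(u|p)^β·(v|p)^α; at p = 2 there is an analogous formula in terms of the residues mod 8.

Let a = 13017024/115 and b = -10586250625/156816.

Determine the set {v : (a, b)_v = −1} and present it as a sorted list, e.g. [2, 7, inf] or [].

[29, 31, 43, 47]

(a, b) ≡ (3565, -58609) mod (ℚ^×)²; places V = {2, 3, 5, 11, 17, 23, 29, 31, 43, 47, ∞}.
(a,b)_47: α=0, u≡29; β=1, v≡35 (mod 47); (29|47)=-1, (35|47)=-1; sign (−1)^0·-1^1·-1^0 = -1.
(a,b)_2: α=6, β=-4; u≡5, v≡7 (mod 8); ε(u)ε(v)=0·1, αω(v)=6·0, βω(u)=-4·1; sum ≡ 0  ⇒  +1.
(a,b)_11: α=0, u≡4; β=-2, v≡8 (mod 11); (4|11)=+1, (8|11)=-1; sign (−1)^0·+1^-2·-1^0 = +1.
(a,b)_17: α=0, u≡3; β=2, v≡5 (mod 17); (3|17)=-1, (5|17)=-1; sign (−1)^0·-1^2·-1^0 = +1.
(a,b)_43: α=0, u≡20; β=1, v≡21 (mod 43); (20|43)=-1, (21|43)=+1; sign (−1)^0·-1^1·+1^0 = -1.
(a,b)_31: α=1, u≡30; β=0, v≡23 (mod 31); (30|31)=-1, (23|31)=-1; sign (−1)^0·-1^0·-1^1 = -1.
(a,b)_5: α=-1, u≡3; β=4, v≡4 (mod 5); (3|5)=-1, (4|5)=+1; sign (−1)^0·-1^4·+1^-1 = +1.
(a,b)_∞: sgn(3565)=+, sgn(-58609)=−, so +1.
(a,b)_29: α=0, u≡3; β=1, v≡9 (mod 29); (3|29)=-1, (9|29)=+1; sign (−1)^0·-1^1·+1^0 = -1.
(a,b)_3: α=8, u≡1; β=-4, v≡2 (mod 3); (1|3)=+1, (2|3)=-1; sign (−1)^0·+1^-4·-1^8 = +1.
(a,b)_23: α=-1, u≡21; β=0, v≡8 (mod 23); (21|23)=-1, (8|23)=+1; sign (−1)^0·-1^0·+1^-1 = +1.
(3565, -58609 / ℚ) ramifies at {29, 31, 43, 47}: a division algebra.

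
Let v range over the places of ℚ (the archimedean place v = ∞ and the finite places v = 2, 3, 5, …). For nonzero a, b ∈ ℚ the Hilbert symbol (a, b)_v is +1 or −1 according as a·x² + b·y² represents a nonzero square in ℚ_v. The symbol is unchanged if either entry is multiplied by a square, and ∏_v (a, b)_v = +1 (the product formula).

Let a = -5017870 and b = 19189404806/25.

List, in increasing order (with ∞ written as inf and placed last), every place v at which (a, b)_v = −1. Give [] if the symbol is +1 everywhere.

(a, b) ≡ (-41470, 374) mod (ℚ^×)²; places V = {2, 5, 11, 13, 17, 19, 29, ∞}.
(a,b)_5: α=1, u≡1; β=-2, v≡1 (mod 5); (1|5)=+1, (1|5)=+1; sign (−1)^0·+1^-2·+1^1 = +1.
(a,b)_19: α=0, u≡11; β=2, v≡10 (mod 19); (11|19)=+1, (10|19)=-1; sign (−1)^0·+1^2·-1^0 = +1.
(a,b)_17: α=0, u≡3; β=1, v≡14 (mod 17); (3|17)=-1, (14|17)=-1; sign (−1)^0·-1^1·-1^0 = -1.
(a,b)_∞: sgn(-41470)=−, sgn(374)=+, so +1.
(a,b)_2: α=1, β=1; u≡1, v≡3 (mod 8); ε(u)ε(v)=0·1, αω(v)=1·1, βω(u)=1·0; sum ≡ 1  ⇒  -1.
(a,b)_13: α=1, u≡6; β=2, v≡10 (mod 13); (6|13)=-1, (10|13)=+1; sign (−1)^0·-1^2·+1^1 = +1.
(a,b)_11: α=3, u≡3; β=1, v≡5 (mod 11); (3|11)=+1, (5|11)=+1; sign (−1)^1·+1^1·+1^3 = -1.
(a,b)_29: α=1, u≡13; β=2, v≡2 (mod 29); (13|29)=+1, (2|29)=-1; sign (−1)^0·+1^2·-1^1 = -1.
|Ram(-41470, 374)| = 4, even; anisotropic at {2, 11, 17, 29}.

[2, 11, 17, 29]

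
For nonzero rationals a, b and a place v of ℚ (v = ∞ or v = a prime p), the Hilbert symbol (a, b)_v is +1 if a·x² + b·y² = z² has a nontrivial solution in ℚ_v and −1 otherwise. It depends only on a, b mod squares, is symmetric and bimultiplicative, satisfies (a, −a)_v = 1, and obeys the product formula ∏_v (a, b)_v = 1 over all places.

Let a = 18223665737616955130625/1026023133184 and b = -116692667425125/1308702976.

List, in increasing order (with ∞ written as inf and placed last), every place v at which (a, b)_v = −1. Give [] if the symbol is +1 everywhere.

[29, 41]

(a, b) ≡ (41, -5879605) mod (ℚ^×)²; places V = {2, 3, 5, 7, 11, 17, 19, 23, 29, 41, 43, ∞}.
(a,b)_23: α=2, u≡4; β=1, v≡11 (mod 23); (4|23)=+1, (11|23)=-1; sign (−1)^0·+1^1·-1^2 = +1.
(a,b)_5: α=4, u≡1; β=3, v≡4 (mod 5); (1|5)=+1, (4|5)=+1; sign (−1)^0·+1^3·+1^4 = +1.
(a,b)_3: α=10, u≡2; β=8, v≡2 (mod 3); (2|3)=-1, (2|3)=-1; sign (−1)^0·-1^8·-1^10 = +1.
(a,b)_11: α=4, u≡6; β=2, v≡1 (mod 11); (6|11)=-1, (1|11)=+1; sign (−1)^0·-1^2·+1^4 = +1.
(a,b)_19: α=-2, u≡10; β=-2, v≡3 (mod 19); (10|19)=-1, (3|19)=-1; sign (−1)^0·-1^-2·-1^-2 = +1.
(a,b)_7: α=-4, u≡5; β=-2, v≡5 (mod 7); (5|7)=-1, (5|7)=-1; sign (−1)^0·-1^-2·-1^-4 = +1.
(a,b)_43: α=2, u≡16; β=1, v≡20 (mod 43); (16|43)=+1, (20|43)=-1; sign (−1)^0·+1^1·-1^2 = +1.
(a,b)_29: α=2, u≡10; β=1, v≡6 (mod 29); (10|29)=-1, (6|29)=+1; sign (−1)^0·-1^1·+1^2 = -1.
(a,b)_17: α=-2, u≡3; β=-2, v≡13 (mod 17); (3|17)=-1, (13|17)=+1; sign (−1)^0·-1^-2·+1^-2 = +1.
(a,b)_2: α=-12, β=-8; u≡1, v≡3 (mod 8); ε(u)ε(v)=0·1, αω(v)=-12·1, βω(u)=-8·0; sum ≡ 0  ⇒  +1.
(a,b)_41: α=1, u≡23; β=1, v≡13 (mod 41); (23|41)=+1, (13|41)=-1; sign (−1)^0·+1^1·-1^1 = -1.
(a,b)_∞: sgn(41)=+, sgn(-5879605)=−, so +1.
(41, -5879605 / ℚ) ramifies at {29, 41}: a division algebra.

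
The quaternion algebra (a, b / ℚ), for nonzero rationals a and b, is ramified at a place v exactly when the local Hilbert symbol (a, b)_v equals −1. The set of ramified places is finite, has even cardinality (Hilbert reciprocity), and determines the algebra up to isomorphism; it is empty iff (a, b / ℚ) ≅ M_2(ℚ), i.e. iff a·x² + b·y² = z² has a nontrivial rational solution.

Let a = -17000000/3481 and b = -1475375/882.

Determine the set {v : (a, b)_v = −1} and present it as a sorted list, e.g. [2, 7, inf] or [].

(a, b) ≡ (-17, -118030) mod (ℚ^×)²; places V = {2, 3, 5, 7, 11, 17, 29, 37, 59, ∞}.
(a,b)_37: α=0, u≡19; β=1, v≡29 (mod 37); (19|37)=-1, (29|37)=-1; sign (−1)^0·-1^1·-1^0 = -1.
(a,b)_3: α=0, u≡1; β=-2, v≡2 (mod 3); (1|3)=+1, (2|3)=-1; sign (−1)^0·+1^-2·-1^0 = +1.
(a,b)_7: α=0, u≡2; β=-2, v≡2 (mod 7); (2|7)=+1, (2|7)=+1; sign (−1)^0·+1^-2·+1^0 = +1.
(a,b)_17: α=1, u≡15; β=0, v≡15 (mod 17); (15|17)=+1, (15|17)=+1; sign (−1)^0·+1^0·+1^1 = +1.
(a,b)_59: α=-2, u≡24; β=0, v≡7 (mod 59); (24|59)=-1, (7|59)=+1; sign (−1)^0·-1^0·+1^-2 = +1.
(a,b)_2: α=6, β=-1; u≡7, v≡1 (mod 8); ε(u)ε(v)=1·0, αω(v)=6·0, βω(u)=-1·0; sum ≡ 0  ⇒  +1.
(a,b)_5: α=6, u≡2; β=3, v≡1 (mod 5); (2|5)=-1, (1|5)=+1; sign (−1)^0·-1^3·+1^6 = -1.
(a,b)_11: α=0, u≡1; β=1, v≡10 (mod 11); (1|11)=+1, (10|11)=-1; sign (−1)^0·+1^1·-1^0 = +1.
(a,b)_∞: sgn(-17)=−, sgn(-118030)=−, so -1.
(a,b)_29: α=0, u≡3; β=1, v≡21 (mod 29); (3|29)=-1, (21|29)=-1; sign (−1)^0·-1^1·-1^0 = -1.
(-17, -118030 / ℚ) ramifies at {5, 29, 37, ∞}: a division algebra.

[5, 29, 37, inf]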